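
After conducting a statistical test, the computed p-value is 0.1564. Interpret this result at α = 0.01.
Since p = 0.1564 > α = 0.01, fail to reject H₀.
There is insufficient evidence to reject the null hypothesis; the result is not statistically significant at the 0.01 level.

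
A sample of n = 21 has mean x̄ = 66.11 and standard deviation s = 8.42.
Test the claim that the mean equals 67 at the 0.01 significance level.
One-sample t-test:
H₀: μ = 67
H₁: μ ≠ 67
df = n - 1 = 20
t = (x̄ - μ₀) / (s/√n) = (66.11 - 67) / (8.42/√21) = -0.484
p-value = 0.6334

Since p-value > α = 0.01, we fail to reject H₀.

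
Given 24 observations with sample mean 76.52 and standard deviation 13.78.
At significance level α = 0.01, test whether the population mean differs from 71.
One-sample t-test:
H₀: μ = 71
H₁: μ ≠ 71
df = n - 1 = 23
t = (x̄ - μ₀) / (s/√n) = (76.52 - 71) / (13.78/√24) = 1.962
p-value = 0.0619

Since p-value > α = 0.01, we fail to reject H₀.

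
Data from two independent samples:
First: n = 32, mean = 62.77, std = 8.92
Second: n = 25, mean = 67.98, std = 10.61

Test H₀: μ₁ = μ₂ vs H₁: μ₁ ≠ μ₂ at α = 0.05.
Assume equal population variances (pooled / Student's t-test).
Student's two-sample t-test (equal variances):
H₀: μ₁ = μ₂
H₁: μ₁ ≠ μ₂
df = n₁ + n₂ - 2 = 55
Pooled variance s_p² = [(n₁-1)s₁² + (n₂-1)s₂²] / (n₁ + n₂ - 2) = [(31)(8.92²) + (24)(10.61²)] / 55 = 93.9689
SE = √(s_p²(1/n₁ + 1/n₂)) = √(93.9689 × (1/32 + 1/25)) = 2.5875
t = (x̄₁ - x̄₂) / SE = (62.77 - 67.98) / 2.5875 = -5.21 / 2.5875 = -2.014
p-value = 0.0490

Since p-value < α = 0.05, we reject H₀.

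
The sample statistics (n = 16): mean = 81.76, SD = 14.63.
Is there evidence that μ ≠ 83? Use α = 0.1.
One-sample t-test:
H₀: μ = 83
H₁: μ ≠ 83
df = n - 1 = 15
t = (x̄ - μ₀) / (s/√n) = (81.76 - 83) / (14.63/√16) = -0.339
p-value = 0.7393

Since p-value > α = 0.1, we fail to reject H₀.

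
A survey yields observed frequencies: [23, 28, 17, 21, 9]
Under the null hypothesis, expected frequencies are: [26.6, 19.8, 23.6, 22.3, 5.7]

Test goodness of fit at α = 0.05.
Chi-square goodness of fit test:
H₀: observed counts match expected distribution
H₁: observed counts differ from expected distribution
df = k - 1 = 4
χ² = Σ(O - E)²/E
   = (23 - 26.6)²/26.6 + (28 - 19.8)²/19.8 + (17 - 23.6)²/23.6 + (21 - 22.3)²/22.3 + (9 - 5.7)²/5.7
   = 0.487 + 3.396 + 1.846 + 0.076 + 1.911
   = 7.72
p-value = 0.1026

Since p-value > α = 0.05, we fail to reject H₀.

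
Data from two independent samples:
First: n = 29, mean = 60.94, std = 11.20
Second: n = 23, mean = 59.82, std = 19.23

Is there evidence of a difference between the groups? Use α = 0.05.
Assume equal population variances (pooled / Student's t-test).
Student's two-sample t-test (equal variances):
H₀: μ₁ = μ₂
H₁: μ₁ ≠ μ₂
df = n₁ + n₂ - 2 = 50
Pooled variance s_p² = [(n₁-1)s₁² + (n₂-1)s₂²] / (n₁ + n₂ - 2) = [(28)(11.20²) + (22)(19.23²)] / 50 = 232.9553
SE = √(s_p²(1/n₁ + 1/n₂)) = √(232.9553 × (1/29 + 1/23)) = 4.2616
t = (x̄₁ - x̄₂) / SE = (60.94 - 59.82) / 4.2616 = 1.12 / 4.2616 = 0.263
p-value = 0.7938

Since p-value > α = 0.05, we fail to reject H₀.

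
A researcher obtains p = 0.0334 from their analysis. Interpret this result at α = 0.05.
Since p = 0.0334 < α = 0.05, reject H₀.
There is sufficient evidence to reject the null hypothesis; the result is statistically significant at the 0.05 level.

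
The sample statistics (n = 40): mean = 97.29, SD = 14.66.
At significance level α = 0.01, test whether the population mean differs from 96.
One-sample t-test:
H₀: μ = 96
H₁: μ ≠ 96
df = n - 1 = 39
t = (x̄ - μ₀) / (s/√n) = (97.29 - 96) / (14.66/√40) = 0.557
p-value = 0.5810

Since p-value > α = 0.01, we fail to reject H₀.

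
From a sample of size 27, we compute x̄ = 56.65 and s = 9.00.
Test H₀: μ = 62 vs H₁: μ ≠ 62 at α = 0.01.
One-sample t-test:
H₀: μ = 62
H₁: μ ≠ 62
df = n - 1 = 26
t = (x̄ - μ₀) / (s/√n) = (56.65 - 62) / (9.00/√27) = -3.089
p-value = 0.0047

Since p-value < α = 0.01, we reject H₀.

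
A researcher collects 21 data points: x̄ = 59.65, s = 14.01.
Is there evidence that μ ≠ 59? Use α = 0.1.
One-sample t-test:
H₀: μ = 59
H₁: μ ≠ 59
df = n - 1 = 20
t = (x̄ - μ₀) / (s/√n) = (59.65 - 59) / (14.01/√21) = 0.213
p-value = 0.8338

Since p-value > α = 0.1, we fail to reject H₀.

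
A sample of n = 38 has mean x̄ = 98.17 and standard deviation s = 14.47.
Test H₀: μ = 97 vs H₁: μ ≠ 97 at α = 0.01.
One-sample t-test:
H₀: μ = 97
H₁: μ ≠ 97
df = n - 1 = 37
t = (x̄ - μ₀) / (s/√n) = (98.17 - 97) / (14.47/√38) = 0.498
p-value = 0.6211

Since p-value > α = 0.01, we fail to reject H₀.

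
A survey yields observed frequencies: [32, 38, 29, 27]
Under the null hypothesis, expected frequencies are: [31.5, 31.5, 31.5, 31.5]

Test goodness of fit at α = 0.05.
Chi-square goodness of fit test:
H₀: observed counts match expected distribution
H₁: observed counts differ from expected distribution
df = k - 1 = 3
χ² = Σ(O - E)²/E
   = (32 - 31.5)²/31.5 + (38 - 31.5)²/31.5 + (29 - 31.5)²/31.5 + (27 - 31.5)²/31.5
   = 0.008 + 1.341 + 0.198 + 0.643
   = 2.19
p-value = 0.5338

Since p-value > α = 0.05, we fail to reject H₀.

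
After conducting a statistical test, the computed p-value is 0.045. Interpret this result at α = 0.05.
Since p = 0.045 < α = 0.05, reject H₀.
There is sufficient evidence to reject the null hypothesis; the result is statistically significant at the 0.05 level.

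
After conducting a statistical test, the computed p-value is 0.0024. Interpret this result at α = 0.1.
Since p = 0.0024 < α = 0.1, reject H₀.
There is sufficient evidence to reject the null hypothesis; the result is statistically significant at the 0.1 level.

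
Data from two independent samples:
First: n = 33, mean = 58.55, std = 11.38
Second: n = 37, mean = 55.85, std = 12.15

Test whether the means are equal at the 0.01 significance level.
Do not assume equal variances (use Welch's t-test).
Welch's two-sample t-test:
H₀: μ₁ = μ₂
H₁: μ₁ ≠ μ₂
s₁²/n₁ = 11.38²/33 = 3.9244,  s₂²/n₂ = 12.15²/37 = 3.9898
SE = √(s₁²/n₁ + s₂²/n₂) = √(3.9244 + 3.9898) = 2.8132
df (Welch-Satterthwaite) = (s₁²/n₁ + s₂²/n₂)² / [(s₁²/n₁)²/(n₁-1) + (s₂²/n₂)²/(n₂-1)] ≈ 67.83
t = (x̄₁ - x̄₂) / SE = (58.55 - 55.85) / 2.8132 = 2.70 / 2.8132 = 0.960
p-value = 0.3406

Since p-value > α = 0.01, we fail to reject H₀.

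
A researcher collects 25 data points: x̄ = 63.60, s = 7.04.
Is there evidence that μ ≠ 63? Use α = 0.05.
One-sample t-test:
H₀: μ = 63
H₁: μ ≠ 63
df = n - 1 = 24
t = (x̄ - μ₀) / (s/√n) = (63.60 - 63) / (7.04/√25) = 0.426
p-value = 0.6738

Since p-value > α = 0.05, we fail to reject H₀.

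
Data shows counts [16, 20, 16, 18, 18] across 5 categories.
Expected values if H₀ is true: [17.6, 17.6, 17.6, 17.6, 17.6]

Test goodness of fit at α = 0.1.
Chi-square goodness of fit test:
H₀: observed counts match expected distribution
H₁: observed counts differ from expected distribution
df = k - 1 = 4
χ² = Σ(O - E)²/E
   = (16 - 17.6)²/17.6 + (20 - 17.6)²/17.6 + (16 - 17.6)²/17.6 + (18 - 17.6)²/17.6 + (18 - 17.6)²/17.6
   = 0.145 + 0.327 + 0.145 + 0.009 + 0.009
   = 0.64
p-value = 0.9589

Since p-value > α = 0.1, we fail to reject H₀.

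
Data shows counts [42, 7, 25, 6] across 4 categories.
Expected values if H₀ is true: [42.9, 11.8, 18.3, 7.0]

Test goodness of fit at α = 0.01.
Chi-square goodness of fit test:
H₀: observed counts match expected distribution
H₁: observed counts differ from expected distribution
df = k - 1 = 3
χ² = Σ(O - E)²/E
   = (42 - 42.9)²/42.9 + (7 - 11.8)²/11.8 + (25 - 18.3)²/18.3 + (6 - 7.0)²/7.0
   = 0.019 + 1.953 + 2.453 + 0.143
   = 4.57
p-value = 0.2064

Since p-value > α = 0.01, we fail to reject H₀.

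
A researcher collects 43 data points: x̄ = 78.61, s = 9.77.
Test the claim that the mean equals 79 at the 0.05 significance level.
One-sample t-test:
H₀: μ = 79
H₁: μ ≠ 79
df = n - 1 = 42
t = (x̄ - μ₀) / (s/√n) = (78.61 - 79) / (9.77/√43) = -0.262
p-value = 0.7948

Since p-value > α = 0.05, we fail to reject H₀.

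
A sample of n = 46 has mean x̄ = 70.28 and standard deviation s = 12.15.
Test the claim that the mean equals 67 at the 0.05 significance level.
One-sample t-test:
H₀: μ = 67
H₁: μ ≠ 67
df = n - 1 = 45
t = (x̄ - μ₀) / (s/√n) = (70.28 - 67) / (12.15/√46) = 1.831
p-value = 0.0737

Since p-value > α = 0.05, we fail to reject H₀.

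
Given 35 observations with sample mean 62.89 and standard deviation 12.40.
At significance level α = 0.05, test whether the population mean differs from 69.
One-sample t-test:
H₀: μ = 69
H₁: μ ≠ 69
df = n - 1 = 34
t = (x̄ - μ₀) / (s/√n) = (62.89 - 69) / (12.40/√35) = -2.915
p-value = 0.0063

Since p-value < α = 0.05, we reject H₀.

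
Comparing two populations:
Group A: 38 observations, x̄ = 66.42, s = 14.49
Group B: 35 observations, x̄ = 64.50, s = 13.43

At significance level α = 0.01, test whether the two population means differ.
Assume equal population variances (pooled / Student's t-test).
Student's two-sample t-test (equal variances):
H₀: μ₁ = μ₂
H₁: μ₁ ≠ μ₂
df = n₁ + n₂ - 2 = 71
Pooled variance s_p² = [(n₁-1)s₁² + (n₂-1)s₂²] / (n₁ + n₂ - 2) = [(37)(14.49²) + (34)(13.43²)] / 71 = 195.7878
SE = √(s_p²(1/n₁ + 1/n₂)) = √(195.7878 × (1/38 + 1/35)) = 3.2781
t = (x̄₁ - x̄₂) / SE = (66.42 - 64.50) / 3.2781 = 1.92 / 3.2781 = 0.586
p-value = 0.5599

Since p-value > α = 0.01, we fail to reject H₀.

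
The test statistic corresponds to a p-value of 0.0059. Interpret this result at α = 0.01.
Since p = 0.0059 < α = 0.01, reject H₀.
There is sufficient evidence to reject the null hypothesis; the result is statistically significant at the 0.01 level.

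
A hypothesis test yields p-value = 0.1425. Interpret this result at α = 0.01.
Since p = 0.1425 > α = 0.01, fail to reject H₀.
There is insufficient evidence to reject the null hypothesis; the result is not statistically significant at the 0.01 level.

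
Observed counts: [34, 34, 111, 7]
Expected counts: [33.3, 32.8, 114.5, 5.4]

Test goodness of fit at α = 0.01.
Chi-square goodness of fit test:
H₀: observed counts match expected distribution
H₁: observed counts differ from expected distribution
df = k - 1 = 3
χ² = Σ(O - E)²/E
   = (34 - 33.3)²/33.3 + (34 - 32.8)²/32.8 + (111 - 114.5)²/114.5 + (7 - 5.4)²/5.4
   = 0.015 + 0.044 + 0.107 + 0.474
   = 0.64
p-value = 0.8873

Since p-value > α = 0.01, we fail to reject H₀.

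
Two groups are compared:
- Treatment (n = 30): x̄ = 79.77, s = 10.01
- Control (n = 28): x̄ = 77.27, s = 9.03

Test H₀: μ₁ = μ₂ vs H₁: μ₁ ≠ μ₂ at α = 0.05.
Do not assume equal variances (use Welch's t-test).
Welch's two-sample t-test:
H₀: μ₁ = μ₂
H₁: μ₁ ≠ μ₂
s₁²/n₁ = 10.01²/30 = 3.3400,  s₂²/n₂ = 9.03²/28 = 2.9122
SE = √(s₁²/n₁ + s₂²/n₂) = √(3.3400 + 2.9122) = 2.5004
df (Welch-Satterthwaite) = (s₁²/n₁ + s₂²/n₂)² / [(s₁²/n₁)²/(n₁-1) + (s₂²/n₂)²/(n₂-1)] ≈ 55.94
t = (x̄₁ - x̄₂) / SE = (79.77 - 77.27) / 2.5004 = 2.50 / 2.5004 = 1.000
p-value = 0.3217

Since p-value > α = 0.05, we fail to reject H₀.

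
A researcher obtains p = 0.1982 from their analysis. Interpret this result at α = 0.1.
Since p = 0.1982 > α = 0.1, fail to reject H₀.
There is insufficient evidence to reject the null hypothesis; the result is not statistically significant at the 0.1 level.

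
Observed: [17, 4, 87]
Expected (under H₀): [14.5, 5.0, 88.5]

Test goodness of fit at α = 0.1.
Chi-square goodness of fit test:
H₀: observed counts match expected distribution
H₁: observed counts differ from expected distribution
df = k - 1 = 2
χ² = Σ(O - E)²/E
   = (17 - 14.5)²/14.5 + (4 - 5.0)²/5.0 + (87 - 88.5)²/88.5
   = 0.431 + 0.200 + 0.025
   = 0.66
p-value = 0.7202

Since p-value > α = 0.1, we fail to reject H₀.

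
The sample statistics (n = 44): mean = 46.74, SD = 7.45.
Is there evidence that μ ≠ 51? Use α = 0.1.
One-sample t-test:
H₀: μ = 51
H₁: μ ≠ 51
df = n - 1 = 43
t = (x̄ - μ₀) / (s/√n) = (46.74 - 51) / (7.45/√44) = -3.793
p-value = 0.0005

Since p-value < α = 0.1, we reject H₀.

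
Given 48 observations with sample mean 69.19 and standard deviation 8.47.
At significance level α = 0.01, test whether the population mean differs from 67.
One-sample t-test:
H₀: μ = 67
H₁: μ ≠ 67
df = n - 1 = 47
t = (x̄ - μ₀) / (s/√n) = (69.19 - 67) / (8.47/√48) = 1.791
p-value = 0.0797

Since p-value > α = 0.01, we fail to reject H₀.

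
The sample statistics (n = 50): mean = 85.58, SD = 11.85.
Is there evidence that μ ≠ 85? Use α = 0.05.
One-sample t-test:
H₀: μ = 85
H₁: μ ≠ 85
df = n - 1 = 49
t = (x̄ - μ₀) / (s/√n) = (85.58 - 85) / (11.85/√50) = 0.346
p-value = 0.7308

Since p-value > α = 0.05, we fail to reject H₀.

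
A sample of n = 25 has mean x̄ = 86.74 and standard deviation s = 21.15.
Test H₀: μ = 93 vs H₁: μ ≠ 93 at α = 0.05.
One-sample t-test:
H₀: μ = 93
H₁: μ ≠ 93
df = n - 1 = 24
t = (x̄ - μ₀) / (s/√n) = (86.74 - 93) / (21.15/√25) = -1.480
p-value = 0.1519

Since p-value > α = 0.05, we fail to reject H₀.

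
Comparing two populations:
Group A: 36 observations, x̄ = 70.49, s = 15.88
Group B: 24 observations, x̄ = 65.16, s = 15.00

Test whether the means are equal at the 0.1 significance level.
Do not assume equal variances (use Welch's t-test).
Welch's two-sample t-test:
H₀: μ₁ = μ₂
H₁: μ₁ ≠ μ₂
s₁²/n₁ = 15.88²/36 = 7.0048,  s₂²/n₂ = 15.00²/24 = 9.3750
SE = √(s₁²/n₁ + s₂²/n₂) = √(7.0048 + 9.3750) = 4.0472
df (Welch-Satterthwaite) = (s₁²/n₁ + s₂²/n₂)² / [(s₁²/n₁)²/(n₁-1) + (s₂²/n₂)²/(n₂-1)] ≈ 51.37
t = (x̄₁ - x̄₂) / SE = (70.49 - 65.16) / 4.0472 = 5.33 / 4.0472 = 1.317
p-value = 0.1937

Since p-value > α = 0.1, we fail to reject H₀.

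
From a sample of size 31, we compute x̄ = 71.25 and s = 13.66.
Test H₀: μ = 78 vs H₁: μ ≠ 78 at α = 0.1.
One-sample t-test:
H₀: μ = 78
H₁: μ ≠ 78
df = n - 1 = 30
t = (x̄ - μ₀) / (s/√n) = (71.25 - 78) / (13.66/√31) = -2.751
p-value = 0.0100

Since p-value < α = 0.1, we reject H₀.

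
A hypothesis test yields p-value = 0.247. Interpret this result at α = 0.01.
Since p = 0.247 > α = 0.01, fail to reject H₀.
There is insufficient evidence to reject the null hypothesis; the result is not statistically significant at the 0.01 level.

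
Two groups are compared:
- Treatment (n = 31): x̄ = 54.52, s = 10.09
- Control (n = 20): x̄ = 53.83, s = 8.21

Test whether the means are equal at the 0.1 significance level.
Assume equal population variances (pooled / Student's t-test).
Student's two-sample t-test (equal variances):
H₀: μ₁ = μ₂
H₁: μ₁ ≠ μ₂
df = n₁ + n₂ - 2 = 49
Pooled variance s_p² = [(n₁-1)s₁² + (n₂-1)s₂²] / (n₁ + n₂ - 2) = [(30)(10.09²) + (19)(8.21²)] / 49 = 88.4678
SE = √(s_p²(1/n₁ + 1/n₂)) = √(88.4678 × (1/31 + 1/20)) = 2.6976
t = (x̄₁ - x̄₂) / SE = (54.52 - 53.83) / 2.6976 = 0.69 / 2.6976 = 0.256
p-value = 0.7992

Since p-value > α = 0.1, we fail to reject H₀.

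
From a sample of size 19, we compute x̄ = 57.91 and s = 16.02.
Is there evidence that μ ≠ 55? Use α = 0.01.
One-sample t-test:
H₀: μ = 55
H₁: μ ≠ 55
df = n - 1 = 18
t = (x̄ - μ₀) / (s/√n) = (57.91 - 55) / (16.02/√19) = 0.792
p-value = 0.4388

Since p-value > α = 0.01, we fail to reject H₀.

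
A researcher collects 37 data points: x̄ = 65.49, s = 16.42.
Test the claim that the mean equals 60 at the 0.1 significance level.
One-sample t-test:
H₀: μ = 60
H₁: μ ≠ 60
df = n - 1 = 36
t = (x̄ - μ₀) / (s/√n) = (65.49 - 60) / (16.42/√37) = 2.034
p-value = 0.0494

Since p-value < α = 0.1, we reject H₀.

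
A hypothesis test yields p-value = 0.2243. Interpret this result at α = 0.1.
Since p = 0.2243 > α = 0.1, fail to reject H₀.
There is insufficient evidence to reject the null hypothesis; the result is not statistically significant at the 0.1 level.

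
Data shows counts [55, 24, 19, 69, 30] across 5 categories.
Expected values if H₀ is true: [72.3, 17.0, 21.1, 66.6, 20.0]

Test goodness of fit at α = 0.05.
Chi-square goodness of fit test:
H₀: observed counts match expected distribution
H₁: observed counts differ from expected distribution
df = k - 1 = 4
χ² = Σ(O - E)²/E
   = (55 - 72.3)²/72.3 + (24 - 17.0)²/17.0 + (19 - 21.1)²/21.1 + (69 - 66.6)²/66.6 + (30 - 20.0)²/20.0
   = 4.140 + 2.882 + 0.209 + 0.086 + 5.000
   = 12.32
p-value = 0.0151

Since p-value < α = 0.05, we reject H₀.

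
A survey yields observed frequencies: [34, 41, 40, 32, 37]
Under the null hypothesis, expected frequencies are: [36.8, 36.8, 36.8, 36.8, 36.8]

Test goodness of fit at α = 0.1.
Chi-square goodness of fit test:
H₀: observed counts match expected distribution
H₁: observed counts differ from expected distribution
df = k - 1 = 4
χ² = Σ(O - E)²/E
   = (34 - 36.8)²/36.8 + (41 - 36.8)²/36.8 + (40 - 36.8)²/36.8 + (32 - 36.8)²/36.8 + (37 - 36.8)²/36.8
   = 0.213 + 0.479 + 0.278 + 0.626 + 0.001
   = 1.60
p-value = 0.8092

Since p-value > α = 0.1, we fail to reject H₀.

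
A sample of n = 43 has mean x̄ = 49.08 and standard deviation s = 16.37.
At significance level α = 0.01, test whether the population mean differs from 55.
One-sample t-test:
H₀: μ = 55
H₁: μ ≠ 55
df = n - 1 = 42
t = (x̄ - μ₀) / (s/√n) = (49.08 - 55) / (16.37/√43) = -2.371
p-value = 0.0224

Since p-value > α = 0.01, we fail to reject H₀.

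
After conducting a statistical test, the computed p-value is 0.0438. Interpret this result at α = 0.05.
Since p = 0.0438 < α = 0.05, reject H₀.
There is sufficient evidence to reject the null hypothesis; the result is statistically significant at the 0.05 level.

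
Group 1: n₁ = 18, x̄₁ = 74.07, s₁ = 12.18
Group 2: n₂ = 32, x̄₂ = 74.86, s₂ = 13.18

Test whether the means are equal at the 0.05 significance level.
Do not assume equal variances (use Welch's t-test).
Welch's two-sample t-test:
H₀: μ₁ = μ₂
H₁: μ₁ ≠ μ₂
s₁²/n₁ = 12.18²/18 = 8.2418,  s₂²/n₂ = 13.18²/32 = 5.4285
SE = √(s₁²/n₁ + s₂²/n₂) = √(8.2418 + 5.4285) = 3.6973
df (Welch-Satterthwaite) = (s₁²/n₁ + s₂²/n₂)² / [(s₁²/n₁)²/(n₁-1) + (s₂²/n₂)²/(n₂-1)] ≈ 37.78
t = (x̄₁ - x̄₂) / SE = (74.07 - 74.86) / 3.6973 = -0.79 / 3.6973 = -0.214
p-value = 0.8320

Since p-value > α = 0.05, we fail to reject H₀.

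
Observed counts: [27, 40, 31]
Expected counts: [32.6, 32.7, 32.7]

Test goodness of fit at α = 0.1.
Chi-square goodness of fit test:
H₀: observed counts match expected distribution
H₁: observed counts differ from expected distribution
df = k - 1 = 2
χ² = Σ(O - E)²/E
   = (27 - 32.6)²/32.6 + (40 - 32.7)²/32.7 + (31 - 32.7)²/32.7
   = 0.962 + 1.630 + 0.088
   = 2.68
p-value = 0.2618

Since p-value > α = 0.1, we fail to reject H₀.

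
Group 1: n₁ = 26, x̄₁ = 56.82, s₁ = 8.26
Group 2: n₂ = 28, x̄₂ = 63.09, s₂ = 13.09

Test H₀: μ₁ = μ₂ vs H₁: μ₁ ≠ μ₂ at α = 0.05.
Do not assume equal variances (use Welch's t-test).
Welch's two-sample t-test:
H₀: μ₁ = μ₂
H₁: μ₁ ≠ μ₂
s₁²/n₁ = 8.26²/26 = 2.6241,  s₂²/n₂ = 13.09²/28 = 6.1196
SE = √(s₁²/n₁ + s₂²/n₂) = √(2.6241 + 6.1196) = 2.9570
df (Welch-Satterthwaite) = (s₁²/n₁ + s₂²/n₂)² / [(s₁²/n₁)²/(n₁-1) + (s₂²/n₂)²/(n₂-1)] ≈ 45.99
t = (x̄₁ - x̄₂) / SE = (56.82 - 63.09) / 2.9570 = -6.27 / 2.9570 = -2.120
p-value = 0.0394

Since p-value < α = 0.05, we reject H₀.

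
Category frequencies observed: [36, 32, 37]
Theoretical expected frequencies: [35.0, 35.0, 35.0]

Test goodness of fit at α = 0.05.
Chi-square goodness of fit test:
H₀: observed counts match expected distribution
H₁: observed counts differ from expected distribution
df = k - 1 = 2
χ² = Σ(O - E)²/E
   = (36 - 35.0)²/35.0 + (32 - 35.0)²/35.0 + (37 - 35.0)²/35.0
   = 0.029 + 0.257 + 0.114
   = 0.40
p-value = 0.8187

Since p-value > α = 0.05, we fail to reject H₀.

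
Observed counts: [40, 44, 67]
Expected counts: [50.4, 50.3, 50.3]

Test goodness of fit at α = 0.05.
Chi-square goodness of fit test:
H₀: observed counts match expected distribution
H₁: observed counts differ from expected distribution
df = k - 1 = 2
χ² = Σ(O - E)²/E
   = (40 - 50.4)²/50.4 + (44 - 50.3)²/50.3 + (67 - 50.3)²/50.3
   = 2.146 + 0.789 + 5.545
   = 8.48
p-value = 0.0144

Since p-value < α = 0.05, we reject H₀.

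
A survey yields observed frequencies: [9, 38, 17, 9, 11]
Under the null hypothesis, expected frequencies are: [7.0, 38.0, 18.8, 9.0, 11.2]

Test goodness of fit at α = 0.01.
Chi-square goodness of fit test:
H₀: observed counts match expected distribution
H₁: observed counts differ from expected distribution
df = k - 1 = 4
χ² = Σ(O - E)²/E
   = (9 - 7.0)²/7.0 + (38 - 38.0)²/38.0 + (17 - 18.8)²/18.8 + (9 - 9.0)²/9.0 + (11 - 11.2)²/11.2
   = 0.571 + 0.000 + 0.172 + 0.000 + 0.004
   = 0.75
p-value = 0.9454

Since p-value > α = 0.01, we fail to reject H₀.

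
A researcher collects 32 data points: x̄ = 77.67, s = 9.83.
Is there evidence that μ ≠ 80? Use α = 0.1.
One-sample t-test:
H₀: μ = 80
H₁: μ ≠ 80
df = n - 1 = 31
t = (x̄ - μ₀) / (s/√n) = (77.67 - 80) / (9.83/√32) = -1.341
p-value = 0.1897

Since p-value > α = 0.1, we fail to reject H₀.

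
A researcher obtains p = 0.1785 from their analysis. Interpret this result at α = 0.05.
Since p = 0.1785 > α = 0.05, fail to reject H₀.
There is insufficient evidence to reject the null hypothesis; the result is not statistically significant at the 0.05 level.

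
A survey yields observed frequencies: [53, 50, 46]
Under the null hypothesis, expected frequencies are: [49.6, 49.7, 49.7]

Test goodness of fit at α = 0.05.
Chi-square goodness of fit test:
H₀: observed counts match expected distribution
H₁: observed counts differ from expected distribution
df = k - 1 = 2
χ² = Σ(O - E)²/E
   = (53 - 49.6)²/49.6 + (50 - 49.7)²/49.7 + (46 - 49.7)²/49.7
   = 0.233 + 0.002 + 0.275
   = 0.51
p-value = 0.7748

Since p-value > α = 0.05, we fail to reject H₀.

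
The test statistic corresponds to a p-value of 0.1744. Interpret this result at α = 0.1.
Since p = 0.1744 > α = 0.1, fail to reject H₀.
There is insufficient evidence to reject the null hypothesis; the result is not statistically significant at the 0.1 level.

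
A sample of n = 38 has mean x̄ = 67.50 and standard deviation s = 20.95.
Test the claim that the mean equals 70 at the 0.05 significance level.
One-sample t-test:
H₀: μ = 70
H₁: μ ≠ 70
df = n - 1 = 37
t = (x̄ - μ₀) / (s/√n) = (67.50 - 70) / (20.95/√38) = -0.736
p-value = 0.4666

Since p-value > α = 0.05, we fail to reject H₀.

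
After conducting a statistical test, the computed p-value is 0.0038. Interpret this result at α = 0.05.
Since p = 0.0038 < α = 0.05, reject H₀.
There is sufficient evidence to reject the null hypothesis; the result is statistically significant at the 0.05 level.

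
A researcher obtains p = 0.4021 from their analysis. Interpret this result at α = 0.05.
Since p = 0.4021 > α = 0.05, fail to reject H₀.
There is insufficient evidence to reject the null hypothesis; the result is not statistically significant at the 0.05 level.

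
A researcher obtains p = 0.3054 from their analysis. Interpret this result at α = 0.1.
Since p = 0.3054 > α = 0.1, fail to reject H₀.
There is insufficient evidence to reject the null hypothesis; the result is not statistically significant at the 0.1 level.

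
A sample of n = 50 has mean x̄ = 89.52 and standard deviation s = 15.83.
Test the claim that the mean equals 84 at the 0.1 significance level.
One-sample t-test:
H₀: μ = 84
H₁: μ ≠ 84
df = n - 1 = 49
t = (x̄ - μ₀) / (s/√n) = (89.52 - 84) / (15.83/√50) = 2.466
p-value = 0.0172

Since p-value < α = 0.1, we reject H₀.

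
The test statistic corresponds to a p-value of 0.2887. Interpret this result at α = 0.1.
Since p = 0.2887 > α = 0.1, fail to reject H₀.
There is insufficient evidence to reject the null hypothesis; the result is not statistically significant at the 0.1 level.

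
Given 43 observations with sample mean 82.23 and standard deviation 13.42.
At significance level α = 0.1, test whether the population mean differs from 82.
One-sample t-test:
H₀: μ = 82
H₁: μ ≠ 82
df = n - 1 = 42
t = (x̄ - μ₀) / (s/√n) = (82.23 - 82) / (13.42/√43) = 0.112
p-value = 0.9111

Since p-value > α = 0.1, we fail to reject H₀.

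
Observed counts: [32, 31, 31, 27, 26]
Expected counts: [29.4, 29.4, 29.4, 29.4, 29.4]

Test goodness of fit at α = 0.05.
Chi-square goodness of fit test:
H₀: observed counts match expected distribution
H₁: observed counts differ from expected distribution
df = k - 1 = 4
χ² = Σ(O - E)²/E
   = (32 - 29.4)²/29.4 + (31 - 29.4)²/29.4 + (31 - 29.4)²/29.4 + (27 - 29.4)²/29.4 + (26 - 29.4)²/29.4
   = 0.230 + 0.087 + 0.087 + 0.196 + 0.393
   = 0.99
p-value = 0.9108

Since p-value > α = 0.05, we fail to reject H₀.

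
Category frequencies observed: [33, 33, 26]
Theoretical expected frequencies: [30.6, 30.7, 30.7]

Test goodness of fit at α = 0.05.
Chi-square goodness of fit test:
H₀: observed counts match expected distribution
H₁: observed counts differ from expected distribution
df = k - 1 = 2
χ² = Σ(O - E)²/E
   = (33 - 30.6)²/30.6 + (33 - 30.7)²/30.7 + (26 - 30.7)²/30.7
   = 0.188 + 0.172 + 0.720
   = 1.08
p-value = 0.5827

Since p-value > α = 0.05, we fail to reject H₀.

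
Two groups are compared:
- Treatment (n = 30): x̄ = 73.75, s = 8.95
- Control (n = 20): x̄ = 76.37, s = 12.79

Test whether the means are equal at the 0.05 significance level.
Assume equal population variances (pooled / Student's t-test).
Student's two-sample t-test (equal variances):
H₀: μ₁ = μ₂
H₁: μ₁ ≠ μ₂
df = n₁ + n₂ - 2 = 48
Pooled variance s_p² = [(n₁-1)s₁² + (n₂-1)s₂²] / (n₁ + n₂ - 2) = [(29)(8.95²) + (19)(12.79²)] / 48 = 113.1473
SE = √(s_p²(1/n₁ + 1/n₂)) = √(113.1473 × (1/30 + 1/20)) = 3.0707
t = (x̄₁ - x̄₂) / SE = (73.75 - 76.37) / 3.0707 = -2.62 / 3.0707 = -0.853
p-value = 0.3978

Since p-value > α = 0.05, we fail to reject H₀.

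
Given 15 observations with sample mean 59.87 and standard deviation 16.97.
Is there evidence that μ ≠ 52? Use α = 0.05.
One-sample t-test:
H₀: μ = 52
H₁: μ ≠ 52
df = n - 1 = 14
t = (x̄ - μ₀) / (s/√n) = (59.87 - 52) / (16.97/√15) = 1.796
p-value = 0.0941

Since p-value > α = 0.05, we fail to reject H₀.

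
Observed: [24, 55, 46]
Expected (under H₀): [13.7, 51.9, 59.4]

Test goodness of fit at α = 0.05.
Chi-square goodness of fit test:
H₀: observed counts match expected distribution
H₁: observed counts differ from expected distribution
df = k - 1 = 2
χ² = Σ(O - E)²/E
   = (24 - 13.7)²/13.7 + (55 - 51.9)²/51.9 + (46 - 59.4)²/59.4
   = 7.744 + 0.185 + 3.023
   = 10.95
p-value = 0.0042

Since p-value < α = 0.05, we reject H₀.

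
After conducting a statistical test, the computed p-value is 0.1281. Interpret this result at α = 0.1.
Since p = 0.1281 > α = 0.1, fail to reject H₀.
There is insufficient evidence to reject the null hypothesis; the result is not statistically significant at the 0.1 level.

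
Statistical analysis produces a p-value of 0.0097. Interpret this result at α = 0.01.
Since p = 0.0097 < α = 0.01, reject H₀.
There is sufficient evidence to reject the null hypothesis; the result is statistically significant at the 0.01 level.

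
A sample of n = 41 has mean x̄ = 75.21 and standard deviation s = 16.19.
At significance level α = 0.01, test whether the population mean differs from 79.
One-sample t-test:
H₀: μ = 79
H₁: μ ≠ 79
df = n - 1 = 40
t = (x̄ - μ₀) / (s/√n) = (75.21 - 79) / (16.19/√41) = -1.499
p-value = 0.1417

Since p-value > α = 0.01, we fail to reject H₀.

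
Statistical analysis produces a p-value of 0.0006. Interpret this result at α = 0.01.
Since p = 0.0006 < α = 0.01, reject H₀.
There is sufficient evidence to reject the null hypothesis; the result is statistically significant at the 0.01 level.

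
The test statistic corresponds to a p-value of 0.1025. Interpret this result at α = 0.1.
Since p = 0.1025 > α = 0.1, fail to reject H₀.
There is insufficient evidence to reject the null hypothesis; the result is not statistically significant at the 0.1 level.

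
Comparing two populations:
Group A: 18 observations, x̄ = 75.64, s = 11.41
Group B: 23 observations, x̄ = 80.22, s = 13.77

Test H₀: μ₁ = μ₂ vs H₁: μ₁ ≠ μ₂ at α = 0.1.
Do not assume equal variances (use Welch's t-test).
Welch's two-sample t-test:
H₀: μ₁ = μ₂
H₁: μ₁ ≠ μ₂
s₁²/n₁ = 11.41²/18 = 7.2327,  s₂²/n₂ = 13.77²/23 = 8.2440
SE = √(s₁²/n₁ + s₂²/n₂) = √(7.2327 + 8.2440) = 3.9340
df (Welch-Satterthwaite) = (s₁²/n₁ + s₂²/n₂)² / [(s₁²/n₁)²/(n₁-1) + (s₂²/n₂)²/(n₂-1)] ≈ 38.84
t = (x̄₁ - x̄₂) / SE = (75.64 - 80.22) / 3.9340 = -4.58 / 3.9340 = -1.164
p-value = 0.2514

Since p-value > α = 0.1, we fail to reject H₀.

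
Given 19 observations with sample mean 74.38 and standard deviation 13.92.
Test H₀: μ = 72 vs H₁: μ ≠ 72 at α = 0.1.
One-sample t-test:
H₀: μ = 72
H₁: μ ≠ 72
df = n - 1 = 18
t = (x̄ - μ₀) / (s/√n) = (74.38 - 72) / (13.92/√19) = 0.745
p-value = 0.4657

Since p-value > α = 0.1, we fail to reject H₀.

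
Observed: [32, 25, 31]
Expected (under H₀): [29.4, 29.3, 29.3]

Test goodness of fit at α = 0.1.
Chi-square goodness of fit test:
H₀: observed counts match expected distribution
H₁: observed counts differ from expected distribution
df = k - 1 = 2
χ² = Σ(O - E)²/E
   = (32 - 29.4)²/29.4 + (25 - 29.3)²/29.3 + (31 - 29.3)²/29.3
   = 0.230 + 0.631 + 0.099
   = 0.96
p-value = 0.6189

Since p-value > α = 0.1, we fail to reject H₀.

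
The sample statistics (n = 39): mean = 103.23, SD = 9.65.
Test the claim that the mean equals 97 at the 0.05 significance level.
One-sample t-test:
H₀: μ = 97
H₁: μ ≠ 97
df = n - 1 = 38
t = (x̄ - μ₀) / (s/√n) = (103.23 - 97) / (9.65/√39) = 4.032
p-value = 0.0003

Since p-value < α = 0.05, we reject H₀.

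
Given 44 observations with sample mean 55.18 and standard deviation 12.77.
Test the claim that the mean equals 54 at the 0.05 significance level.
One-sample t-test:
H₀: μ = 54
H₁: μ ≠ 54
df = n - 1 = 43
t = (x̄ - μ₀) / (s/√n) = (55.18 - 54) / (12.77/√44) = 0.613
p-value = 0.5431

Since p-value > α = 0.05, we fail to reject H₀.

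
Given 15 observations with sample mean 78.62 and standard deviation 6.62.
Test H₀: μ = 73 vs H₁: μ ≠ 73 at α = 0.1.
One-sample t-test:
H₀: μ = 73
H₁: μ ≠ 73
df = n - 1 = 14
t = (x̄ - μ₀) / (s/√n) = (78.62 - 73) / (6.62/√15) = 3.288
p-value = 0.0054

Since p-value < α = 0.1, we reject H₀.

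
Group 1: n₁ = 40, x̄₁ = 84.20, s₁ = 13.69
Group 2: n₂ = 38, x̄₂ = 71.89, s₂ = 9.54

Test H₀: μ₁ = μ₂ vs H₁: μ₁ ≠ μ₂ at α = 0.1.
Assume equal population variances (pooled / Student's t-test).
Student's two-sample t-test (equal variances):
H₀: μ₁ = μ₂
H₁: μ₁ ≠ μ₂
df = n₁ + n₂ - 2 = 76
Pooled variance s_p² = [(n₁-1)s₁² + (n₂-1)s₂²] / (n₁ + n₂ - 2) = [(39)(13.69²) + (37)(9.54²)] / 76 = 140.4823
SE = √(s_p²(1/n₁ + 1/n₂)) = √(140.4823 × (1/40 + 1/38)) = 2.6850
t = (x̄₁ - x̄₂) / SE = (84.20 - 71.89) / 2.6850 = 12.31 / 2.6850 = 4.585
p-value < 0.0001

Since p-value < α = 0.1, we reject H₀.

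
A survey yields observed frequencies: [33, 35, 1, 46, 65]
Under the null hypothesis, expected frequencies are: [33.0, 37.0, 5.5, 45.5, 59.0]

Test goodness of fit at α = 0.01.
Chi-square goodness of fit test:
H₀: observed counts match expected distribution
H₁: observed counts differ from expected distribution
df = k - 1 = 4
χ² = Σ(O - E)²/E
   = (33 - 33.0)²/33.0 + (35 - 37.0)²/37.0 + (1 - 5.5)²/5.5 + (46 - 45.5)²/45.5 + (65 - 59.0)²/59.0
   = 0.000 + 0.108 + 3.682 + 0.005 + 0.610
   = 4.41
p-value = 0.3539

Since p-value > α = 0.01, we fail to reject H₀.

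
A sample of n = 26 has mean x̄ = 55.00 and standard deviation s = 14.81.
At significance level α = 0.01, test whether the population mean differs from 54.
One-sample t-test:
H₀: μ = 54
H₁: μ ≠ 54
df = n - 1 = 25
t = (x̄ - μ₀) / (s/√n) = (55.00 - 54) / (14.81/√26) = 0.344
p-value = 0.7335

Since p-value > α = 0.01, we fail to reject H₀.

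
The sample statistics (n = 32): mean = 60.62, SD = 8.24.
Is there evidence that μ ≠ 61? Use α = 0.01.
One-sample t-test:
H₀: μ = 61
H₁: μ ≠ 61
df = n - 1 = 31
t = (x̄ - μ₀) / (s/√n) = (60.62 - 61) / (8.24/√32) = -0.261
p-value = 0.7959

Since p-value > α = 0.01, we fail to reject H₀.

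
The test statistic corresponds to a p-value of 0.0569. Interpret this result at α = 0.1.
Since p = 0.0569 < α = 0.1, reject H₀.
There is sufficient evidence to reject the null hypothesis; the result is statistically significant at the 0.1 level.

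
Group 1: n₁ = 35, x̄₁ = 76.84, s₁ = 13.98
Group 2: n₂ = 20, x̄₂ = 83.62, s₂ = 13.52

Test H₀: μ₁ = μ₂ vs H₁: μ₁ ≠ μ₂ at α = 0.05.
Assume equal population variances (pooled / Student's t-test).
Student's two-sample t-test (equal variances):
H₀: μ₁ = μ₂
H₁: μ₁ ≠ μ₂
df = n₁ + n₂ - 2 = 53
Pooled variance s_p² = [(n₁-1)s₁² + (n₂-1)s₂²] / (n₁ + n₂ - 2) = [(34)(13.98²) + (19)(13.52²)] / 53 = 190.9055
SE = √(s_p²(1/n₁ + 1/n₂)) = √(190.9055 × (1/35 + 1/20)) = 3.8729
t = (x̄₁ - x̄₂) / SE = (76.84 - 83.62) / 3.8729 = -6.78 / 3.8729 = -1.751
p-value = 0.0858

Since p-value > α = 0.05, we fail to reject H₀.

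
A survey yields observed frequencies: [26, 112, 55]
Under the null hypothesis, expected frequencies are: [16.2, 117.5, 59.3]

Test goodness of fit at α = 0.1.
Chi-square goodness of fit test:
H₀: observed counts match expected distribution
H₁: observed counts differ from expected distribution
df = k - 1 = 2
χ² = Σ(O - E)²/E
   = (26 - 16.2)²/16.2 + (112 - 117.5)²/117.5 + (55 - 59.3)²/59.3
   = 5.928 + 0.257 + 0.312
   = 6.50
p-value = 0.0388

Since p-value < α = 0.1, we reject H₀.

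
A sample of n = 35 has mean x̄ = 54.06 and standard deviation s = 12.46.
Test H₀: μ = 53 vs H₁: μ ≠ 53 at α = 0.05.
One-sample t-test:
H₀: μ = 53
H₁: μ ≠ 53
df = n - 1 = 34
t = (x̄ - μ₀) / (s/√n) = (54.06 - 53) / (12.46/√35) = 0.503
p-value = 0.6180

Since p-value > α = 0.05, we fail to reject H₀.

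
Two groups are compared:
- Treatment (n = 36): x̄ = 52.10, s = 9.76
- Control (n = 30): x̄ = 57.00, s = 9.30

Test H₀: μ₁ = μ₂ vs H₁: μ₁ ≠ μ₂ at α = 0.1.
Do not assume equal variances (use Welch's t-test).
Welch's two-sample t-test:
H₀: μ₁ = μ₂
H₁: μ₁ ≠ μ₂
s₁²/n₁ = 9.76²/36 = 2.6460,  s₂²/n₂ = 9.30²/30 = 2.8830
SE = √(s₁²/n₁ + s₂²/n₂) = √(2.6460 + 2.8830) = 2.3514
df (Welch-Satterthwaite) = (s₁²/n₁ + s₂²/n₂)² / [(s₁²/n₁)²/(n₁-1) + (s₂²/n₂)²/(n₂-1)] ≈ 62.82
t = (x̄₁ - x̄₂) / SE = (52.10 - 57.00) / 2.3514 = -4.90 / 2.3514 = -2.084
p-value = 0.0412

Since p-value < α = 0.1, we reject H₀.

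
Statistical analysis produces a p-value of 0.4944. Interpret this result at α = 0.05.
Since p = 0.4944 > α = 0.05, fail to reject H₀.
There is insufficient evidence to reject the null hypothesis; the result is not statistically significant at the 0.05 level.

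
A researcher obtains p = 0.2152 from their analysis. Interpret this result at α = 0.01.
Since p = 0.2152 > α = 0.01, fail to reject H₀.
There is insufficient evidence to reject the null hypothesis; the result is not statistically significant at the 0.01 level.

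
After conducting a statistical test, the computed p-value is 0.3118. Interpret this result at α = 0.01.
Since p = 0.3118 > α = 0.01, fail to reject H₀.
There is insufficient evidence to reject the null hypothesis; the result is not statistically significant at the 0.01 level.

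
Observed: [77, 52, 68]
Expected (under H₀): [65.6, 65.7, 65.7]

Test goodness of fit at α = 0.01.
Chi-square goodness of fit test:
H₀: observed counts match expected distribution
H₁: observed counts differ from expected distribution
df = k - 1 = 2
χ² = Σ(O - E)²/E
   = (77 - 65.6)²/65.6 + (52 - 65.7)²/65.7 + (68 - 65.7)²/65.7
   = 1.981 + 2.857 + 0.081
   = 4.92
p-value = 0.0855

Since p-value > α = 0.01, we fail to reject H₀.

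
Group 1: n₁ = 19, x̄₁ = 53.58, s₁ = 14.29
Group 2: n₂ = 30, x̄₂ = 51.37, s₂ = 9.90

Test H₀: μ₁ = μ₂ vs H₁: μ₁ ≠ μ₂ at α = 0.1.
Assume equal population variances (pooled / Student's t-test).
Student's two-sample t-test (equal variances):
H₀: μ₁ = μ₂
H₁: μ₁ ≠ μ₂
df = n₁ + n₂ - 2 = 47
Pooled variance s_p² = [(n₁-1)s₁² + (n₂-1)s₂²] / (n₁ + n₂ - 2) = [(18)(14.29²) + (29)(9.90²)] / 47 = 138.6801
SE = √(s_p²(1/n₁ + 1/n₂)) = √(138.6801 × (1/19 + 1/30)) = 3.4528
t = (x̄₁ - x̄₂) / SE = (53.58 - 51.37) / 3.4528 = 2.21 / 3.4528 = 0.640
p-value = 0.5252

Since p-value > α = 0.1, we fail to reject H₀.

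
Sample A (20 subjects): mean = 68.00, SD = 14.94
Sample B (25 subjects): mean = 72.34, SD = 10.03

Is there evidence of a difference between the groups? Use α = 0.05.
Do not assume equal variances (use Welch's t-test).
Welch's two-sample t-test:
H₀: μ₁ = μ₂
H₁: μ₁ ≠ μ₂
s₁²/n₁ = 14.94²/20 = 11.1602,  s₂²/n₂ = 10.03²/25 = 4.0240
SE = √(s₁²/n₁ + s₂²/n₂) = √(11.1602 + 4.0240) = 3.8967
df (Welch-Satterthwaite) = (s₁²/n₁ + s₂²/n₂)² / [(s₁²/n₁)²/(n₁-1) + (s₂²/n₂)²/(n₂-1)] ≈ 31.89
t = (x̄₁ - x̄₂) / SE = (68.00 - 72.34) / 3.8967 = -4.34 / 3.8967 = -1.114
p-value = 0.2737

Since p-value > α = 0.05, we fail to reject H₀.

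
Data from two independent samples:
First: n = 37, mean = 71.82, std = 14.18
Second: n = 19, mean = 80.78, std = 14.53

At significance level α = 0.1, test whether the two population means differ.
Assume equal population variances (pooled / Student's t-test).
Student's two-sample t-test (equal variances):
H₀: μ₁ = μ₂
H₁: μ₁ ≠ μ₂
df = n₁ + n₂ - 2 = 54
Pooled variance s_p² = [(n₁-1)s₁² + (n₂-1)s₂²] / (n₁ + n₂ - 2) = [(36)(14.18²) + (18)(14.53²)] / 54 = 204.4219
SE = √(s_p²(1/n₁ + 1/n₂)) = √(204.4219 × (1/37 + 1/19)) = 4.0353
t = (x̄₁ - x̄₂) / SE = (71.82 - 80.78) / 4.0353 = -8.96 / 4.0353 = -2.220
p-value = 0.0306

Since p-value < α = 0.1, we reject H₀.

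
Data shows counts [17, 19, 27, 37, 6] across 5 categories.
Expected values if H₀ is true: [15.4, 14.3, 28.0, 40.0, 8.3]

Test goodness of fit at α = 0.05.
Chi-square goodness of fit test:
H₀: observed counts match expected distribution
H₁: observed counts differ from expected distribution
df = k - 1 = 4
χ² = Σ(O - E)²/E
   = (17 - 15.4)²/15.4 + (19 - 14.3)²/14.3 + (27 - 28.0)²/28.0 + (37 - 40.0)²/40.0 + (6 - 8.3)²/8.3
   = 0.166 + 1.545 + 0.036 + 0.225 + 0.637
   = 2.61
p-value = 0.6252

Since p-value > α = 0.05, we fail to reject H₀.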